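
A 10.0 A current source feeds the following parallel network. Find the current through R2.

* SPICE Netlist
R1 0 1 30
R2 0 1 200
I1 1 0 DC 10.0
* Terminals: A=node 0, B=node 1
All resistors sit directly between nodes 0 and 1, so they are in parallel and share one voltage V; the full source current 10 A splits among them.
1/R_par = 1/30 + 1/200 = 0.03833 S  =>  R_par = 26.09 Ω
V = I × R_par = 10 × 26.09 = 260.9 V
I_R2 = V/R2 = 260.9/200 = 1.304 A

Final answer: 1.304 A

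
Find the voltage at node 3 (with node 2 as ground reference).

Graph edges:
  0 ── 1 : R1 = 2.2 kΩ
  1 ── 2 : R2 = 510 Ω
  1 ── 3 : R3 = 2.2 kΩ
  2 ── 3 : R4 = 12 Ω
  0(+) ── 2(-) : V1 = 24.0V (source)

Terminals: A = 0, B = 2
Nodal analysis, taking node 2 as the 0 V reference.
Source V1 fixes V_0 = 24 V.
KCL at each unknown node (sum of currents leaving = 0; resistances in Ω):
  Node 1: (V_1 - 24)/2200 + (V_1 - 0)/510 + (V_1 - V_3)/2200 = 0
  Node 3: (V_3 - V_1)/2200 + (V_3 - 0)/12 = 0
Collecting terms (coefficients in siemens):
  0.00287·V_1 - 0.0004545·V_3 = 0.01091
  0.08379·V_3 - 0.0004545·V_1 = 0
Determinant D = (0.00287)(0.08379) - (-0.0004545)(-0.0004545) = 0.0002403
V_1 = [(0.01091)(0.08379) - (-0.0004545)(0)]/D = 3.805 V
V_3 = [(0.00287)(0) - (0.01091)(-0.0004545)]/D = 0.02064 V
The requested potential is V_3 = 0.02064 V.

Final answer: V_3 = 0.02064 V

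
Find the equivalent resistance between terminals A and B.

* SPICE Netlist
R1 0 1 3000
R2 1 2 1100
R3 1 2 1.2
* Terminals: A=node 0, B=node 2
Reduce the network between node 0 (A) and node 2 (B) by series/parallel combination:
  Rp1 = R2 ‖ R3 (parallel, both between nodes 1 and 2) = 1/(1/1100 + 1/1.2) = 1.199 Ω
  Rs1 = R1 + Rp1 (series, joined only at node 1) = 3000 + 1.199 = 3001 Ω
R_eq = 3.001 kΩ

Final answer: 3.001 kΩ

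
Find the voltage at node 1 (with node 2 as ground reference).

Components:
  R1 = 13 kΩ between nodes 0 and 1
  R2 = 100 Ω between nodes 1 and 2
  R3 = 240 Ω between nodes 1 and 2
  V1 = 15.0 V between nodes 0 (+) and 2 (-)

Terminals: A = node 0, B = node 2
Nodal analysis, taking node 2 as the 0 V reference.
Source V1 fixes V_0 = 15 V.
KCL at each unknown node (sum of currents leaving = 0; resistances in Ω):
  Node 1: (V_1 - 15)/13000 + (V_1 - 0)/100 + (V_1 - 0)/240 = 0
Collecting terms: 0.01424 × V_1 = 0.001154  =>  V_1 = 0.08101 V
The requested potential is V_1 = 0.08101 V.

Final answer: V_1 = 0.08101 V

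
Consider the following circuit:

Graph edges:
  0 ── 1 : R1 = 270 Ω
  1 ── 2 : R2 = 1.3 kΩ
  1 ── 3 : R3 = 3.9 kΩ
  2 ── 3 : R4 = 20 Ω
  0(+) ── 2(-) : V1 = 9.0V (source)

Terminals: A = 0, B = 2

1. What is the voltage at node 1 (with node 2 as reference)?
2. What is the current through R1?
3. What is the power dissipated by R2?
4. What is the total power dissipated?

Nodal analysis, taking node 2 as the 0 V reference.
Source V1 fixes V_0 = 9 V.
KCL at each unknown node (sum of currents leaving = 0; resistances in Ω):
  Node 1: (V_1 - 9)/270 + (V_1 - 0)/1300 + (V_1 - V_3)/3900 = 0
  Node 3: (V_3 - V_1)/3900 + (V_3 - 0)/20 = 0
Collecting terms (coefficients in siemens):
  0.004729·V_1 - 0.0002564·V_3 = 0.03333
  0.05026·V_3 - 0.0002564·V_1 = 0
Determinant D = (0.004729)(0.05026) - (-0.0002564)(-0.0002564) = 0.0002376
V_1 = [(0.03333)(0.05026) - (-0.0002564)(0)]/D = 7.05 V
V_3 = [(0.004729)(0) - (0.03333)(-0.0002564)]/D = 0.03597 V
Part 1:
  Read off the nodal solution: V_1 = 7.05 V
Part 2:
  I_R1 = (V_0 - V_1)/R1 = (9 - 7.05)/270 = 0.007222 A
  Magnitude: I_R1 = 0.007222 A
Part 3:
  I_R2 = (V_1 - V_2)/R2 = (7.05 - 0)/1300 = 0.005423 A
  P_R2 = I_R2² × R2 = (0.005423)² × 1300 = 0.03823 W
Part 4:
  Power in each resistor, P = (ΔV)²/R:
    P_R1 = (9 - 7.05)²/270 = 0.01408 W
    P_R2 = (7.05 - 0)²/1300 = 0.03823 W
    P_R3 = (7.05 - 0.03597)²/3900 = 0.01262 W
    P_R4 = (0 - 0.03597)²/20 = 0.00006469 W
  P_total = P_R1 + P_R2 + P_R3 + P_R4 = 0.065 W

Final answers:
1. V_1 = 7.05 V
2. I_R1 = 0.007222 A
3. P_R2 = 0.03823 W
4. P_total = 0.065 W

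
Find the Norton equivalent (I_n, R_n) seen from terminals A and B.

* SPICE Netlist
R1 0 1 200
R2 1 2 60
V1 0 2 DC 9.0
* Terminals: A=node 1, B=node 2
Find the Thévenin equivalent first; then I_n = V_th/R_th and R_n = R_th.
Step 1 — V_th is the open-circuit voltage V_A - V_B (nothing connected across the terminals).
Nodal analysis, taking node 2 as the 0 V reference.
Source V1 fixes V_0 = 9 V.
KCL at each unknown node (sum of currents leaving = 0; resistances in Ω):
  Node 1: (V_1 - 9)/200 + (V_1 - 0)/60 = 0
Collecting terms: 0.02167 × V_1 = 0.045  =>  V_1 = 2.077 V
V_th = V_1 - V_2 = 2.077 - 0 = 2.077 V
Step 2 — R_th: zero the source — replace V1 by a short circuit (node 2 merges into node 0) — and find the resistance seen between A (node 1) and B (node 0).
Reduce the network between node 1 (A) and node 0 (B) by series/parallel combination:
  Rp1 = R1 ‖ R2 (parallel, both between nodes 0 and 1) = 1/(1/200 + 1/60) = 46.15 Ω
R_th = 46.15 Ω
I_n = V_th/R_th = 2.077/46.15 = 0.045 A, and R_n = R_th = 46.15 Ω

Final answer: I_n = 0.045 A, R_n = 46.15 Ω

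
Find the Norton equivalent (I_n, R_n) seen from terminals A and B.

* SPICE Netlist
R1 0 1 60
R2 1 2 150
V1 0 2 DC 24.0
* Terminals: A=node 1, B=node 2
Find the Thévenin equivalent first; then I_n = V_th/R_th and R_n = R_th.
Step 1 — V_th is the open-circuit voltage V_A - V_B (nothing connected across the terminals).
Nodal analysis, taking node 2 as the 0 V reference.
Source V1 fixes V_0 = 24 V.
KCL at each unknown node (sum of currents leaving = 0; resistances in Ω):
  Node 1: (V_1 - 24)/60 + (V_1 - 0)/150 = 0
Collecting terms: 0.02333 × V_1 = 0.4  =>  V_1 = 17.14 V
V_th = V_1 - V_2 = 17.14 - 0 = 17.14 V
Step 2 — R_th: zero the source — replace V1 by a short circuit (node 2 merges into node 0) — and find the resistance seen between A (node 1) and B (node 0).
Reduce the network between node 1 (A) and node 0 (B) by series/parallel combination:
  Rp1 = R1 ‖ R2 (parallel, both between nodes 0 and 1) = 1/(1/60 + 1/150) = 42.86 Ω
R_th = 42.86 Ω
I_n = V_th/R_th = 17.14/42.86 = 0.4 A, and R_n = R_th = 42.86 Ω

Final answer: I_n = 0.4 A, R_n = 42.86 Ω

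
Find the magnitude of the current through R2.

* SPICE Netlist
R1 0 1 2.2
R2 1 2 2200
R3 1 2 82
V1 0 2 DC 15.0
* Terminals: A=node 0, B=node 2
Nodal analysis, taking node 2 as the 0 V reference.
Source V1 fixes V_0 = 15 V.
KCL at each unknown node (sum of currents leaving = 0; resistances in Ω):
  Node 1: (V_1 - 15)/2.2 + (V_1 - 0)/2200 + (V_1 - 0)/82 = 0
Collecting terms: 0.4672 × V_1 = 6.818  =>  V_1 = 14.59 V
I_R2 = (V_1 - V_2)/R2 = (14.59 - 0)/2200 = 0.006634 A
|I_R2| = 0.006634 A

Final answer: |I_R2| = 0.006634 A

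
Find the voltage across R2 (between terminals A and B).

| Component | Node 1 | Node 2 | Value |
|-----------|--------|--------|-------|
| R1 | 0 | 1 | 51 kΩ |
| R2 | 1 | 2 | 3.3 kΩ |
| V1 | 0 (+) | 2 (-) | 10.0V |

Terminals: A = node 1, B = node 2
R1 and R2 are in series across V1 (node 0 → node 1 → node 2), and the output A–B is taken across R2, so this is a voltage divider.
Series current: I = V1/(R1 + R2) = 10/(51000 + 3300) = 10/54300 = 0.0001842 A
V_R2 = I × R2 = V1 × R2/(R1 + R2) = 10 × 3300/54300 = 0.6077 V

Final answer: 0.6077 V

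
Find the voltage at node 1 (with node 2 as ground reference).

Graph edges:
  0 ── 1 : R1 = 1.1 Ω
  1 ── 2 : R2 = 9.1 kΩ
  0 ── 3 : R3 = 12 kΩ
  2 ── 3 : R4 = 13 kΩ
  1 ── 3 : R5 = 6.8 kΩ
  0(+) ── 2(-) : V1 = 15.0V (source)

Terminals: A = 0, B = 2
Nodal analysis, taking node 2 as the 0 V reference.
Source V1 fixes V_0 = 15 V.
KCL at each unknown node (sum of currents leaving = 0; resistances in Ω):
  Node 1: (V_1 - 15)/1.1 + (V_1 - 0)/9100 + (V_1 - V_3)/6800 = 0
  Node 3: (V_3 - 15)/12000 + (V_3 - 0)/13000 + (V_3 - V_1)/6800 = 0
Collecting terms (coefficients in siemens):
  0.9093·V_1 - 0.0001471·V_3 = 13.64
  0.0003073·V_3 - 0.0001471·V_1 = 0.00125
Determinant D = (0.9093)(0.0003073) - (-0.0001471)(-0.0001471) = 0.0002794
V_1 = [(13.64)(0.0003073) - (-0.0001471)(0.00125)]/D = 15 V
V_3 = [(0.9093)(0.00125) - (13.64)(-0.0001471)]/D = 11.24 V
The requested potential is V_1 = 15 V.

Final answer: V_1 = 15 V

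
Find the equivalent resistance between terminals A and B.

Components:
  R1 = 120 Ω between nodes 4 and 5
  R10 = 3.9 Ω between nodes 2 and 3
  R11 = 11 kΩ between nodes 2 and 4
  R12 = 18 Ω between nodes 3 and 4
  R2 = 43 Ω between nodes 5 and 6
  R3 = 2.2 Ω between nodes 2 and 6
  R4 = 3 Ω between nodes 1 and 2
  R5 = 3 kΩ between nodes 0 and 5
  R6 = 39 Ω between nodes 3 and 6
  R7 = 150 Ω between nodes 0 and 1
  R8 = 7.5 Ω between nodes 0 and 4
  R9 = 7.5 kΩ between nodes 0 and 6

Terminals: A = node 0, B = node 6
The network is not a plain series/parallel combination. Inject a 1 A test current into terminal A (node 0) and return it from terminal B (node 6); then R_eq = V_A / (1 A).
Nodal analysis, taking node 6 as the 0 V reference.
Current source I_test pushes 1 A into node 0 and draws it out of node 6.
KCL at each unknown node (sum of currents leaving = 0; resistances in Ω):
  Node 0: (V_0 - V_5)/3000 + (V_0 - V_1)/150 + (V_0 - V_4)/7.5 + (V_0 - 0)/7500 - 1 = 0
  Node 1: (V_1 - V_0)/150 + (V_1 - V_2)/3 = 0
  Node 2: (V_2 - V_1)/3 + (V_2 - 0)/2.2 + (V_2 - V_3)/3.9 + (V_2 - V_4)/11000 = 0
  Node 3: (V_3 - V_2)/3.9 + (V_3 - 0)/39 + (V_3 - V_4)/18 = 0
  Node 4: (V_4 - V_0)/7.5 + (V_4 - V_2)/11000 + (V_4 - V_3)/18 + (V_4 - V_5)/120 = 0
  Node 5: (V_5 - V_0)/3000 + (V_5 - V_4)/120 + (V_5 - 0)/43 = 0
Collecting terms (coefficients in siemens):
  0.1405·V_0 - 0.006667·V_1 - 0.1333·V_4 - 0.0003333·V_5 = 1
  0.34·V_1 - 0.006667·V_0 - 0.3333·V_2 = 0
  1.044·V_2 - 0.3333·V_1 - 0.2564·V_3 - 0.00009091·V_4 = 0
  0.3376·V_3 - 0.2564·V_2 - 0.05556·V_4 = 0
  0.1973·V_4 - 0.1333·V_0 - 0.00009091·V_2 - 0.05556·V_3 - 0.008333·V_5 = 0
  0.03192·V_5 - 0.0003333·V_0 - 0.008333·V_4 = 0
Solving these 6 simultaneous equations (Gaussian elimination) gives:
  V_0 = 23.82 V, V_1 = 2.145 V, V_2 = 1.711 V, V_3 = 4.176 V
  V_4 = 17.48 V, V_5 = 4.811 V
R_eq = V_0 / 1 A = 23.82 Ω

Final answer: 23.82 Ω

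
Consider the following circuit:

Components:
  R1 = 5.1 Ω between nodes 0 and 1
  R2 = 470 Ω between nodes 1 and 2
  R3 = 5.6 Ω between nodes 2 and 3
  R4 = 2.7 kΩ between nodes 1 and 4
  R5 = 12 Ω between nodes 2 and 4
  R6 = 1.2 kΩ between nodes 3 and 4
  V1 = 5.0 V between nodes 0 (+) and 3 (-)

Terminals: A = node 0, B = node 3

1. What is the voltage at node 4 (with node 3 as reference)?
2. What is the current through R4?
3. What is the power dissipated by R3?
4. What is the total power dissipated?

Nodal analysis, taking node 3 as the 0 V reference.
Source V1 fixes V_0 = 5 V.
KCL at each unknown node (sum of currents leaving = 0; resistances in Ω):
  Node 1: (V_1 - 5)/5.1 + (V_1 - V_2)/470 + (V_1 - V_4)/2700 = 0
  Node 2: (V_2 - V_1)/470 + (V_2 - 0)/5.6 + (V_2 - V_4)/12 = 0
  Node 4: (V_4 - V_1)/2700 + (V_4 - V_2)/12 + (V_4 - 0)/1200 = 0
Collecting terms (coefficients in siemens):
  0.1986·V_1 - 0.002128·V_2 - 0.0003704·V_4 = 0.9804
  0.264·V_2 - 0.002128·V_1 - 0.08333·V_4 = 0
  0.08454·V_4 - 0.0003704·V_1 - 0.08333·V_2 = 0
Solving these 3 simultaneous equations (Gaussian elimination) gives:
  V_1 = 4.938 V, V_2 = 0.06768 V, V_4 = 0.08835 V
Part 1:
  Read off the nodal solution: V_4 = 0.08835 V
Part 2:
  I_R4 = (V_1 - V_4)/R4 = (4.938 - 0.08835)/2700 = 0.001796 A
  Magnitude: I_R4 = 0.001796 A
Part 3:
  I_R3 = (V_2 - V_3)/R3 = (0.06768 - 0)/5.6 = 0.01208 A
  P_R3 = I_R3² × R3 = (0.01208)² × 5.6 = 0.0008179 W
Part 4:
  Power in each resistor, P = (ΔV)²/R:
    P_R1 = (5 - 4.938)²/5.1 = 0.0007539 W
    P_R2 = (4.938 - 0.06768)²/470 = 0.05047 W
    P_R3 = (0.06768 - 0)²/5.6 = 0.0008179 W
    P_R4 = (4.938 - 0.08835)²/2700 = 0.008711 W
    P_R5 = (0.06768 - 0.08835)²/12 = 0.00003561 W
    P_R6 = (0 - 0.08835)²/1200 = 0.000006504 W
  P_total = P_R1 + P_R2 + P_R3 + P_R4 + P_R5 + P_R6 = 0.06079 W

Final answers:
1. V_4 = 0.08835 V
2. I_R4 = 0.001796 A
3. P_R3 = 0.0008179 W
4. P_total = 0.06079 W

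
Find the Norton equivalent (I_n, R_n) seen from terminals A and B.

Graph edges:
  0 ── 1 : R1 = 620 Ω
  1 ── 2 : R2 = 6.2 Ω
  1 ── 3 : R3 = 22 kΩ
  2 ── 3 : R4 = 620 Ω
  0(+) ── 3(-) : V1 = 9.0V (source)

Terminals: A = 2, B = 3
Find the Thévenin equivalent first; then I_n = V_th/R_th and R_n = R_th.
Step 1 — V_th is the open-circuit voltage V_A - V_B (nothing connected across the terminals).
Nodal analysis, taking node 3 as the 0 V reference.
Source V1 fixes V_0 = 9 V.
KCL at each unknown node (sum of currents leaving = 0; resistances in Ω):
  Node 1: (V_1 - 9)/620 + (V_1 - V_2)/6.2 + (V_1 - 0)/22000 = 0
  Node 2: (V_2 - V_1)/6.2 + (V_2 - 0)/620 = 0
Collecting terms (coefficients in siemens):
  0.1629·V_1 - 0.1613·V_2 = 0.01452
  0.1629·V_2 - 0.1613·V_1 = 0
Determinant D = (0.1629)(0.1629) - (-0.1613)(-0.1613) = 0.0005303
V_1 = [(0.01452)(0.1629) - (-0.1613)(0)]/D = 4.459 V
V_2 = [(0.1629)(0) - (0.01452)(-0.1613)]/D = 4.415 V
V_th = V_2 - V_3 = 4.415 - 0 = 4.415 V
Step 2 — R_th: zero the source — replace V1 by a short circuit (node 3 merges into node 0) — and find the resistance seen between A (node 2) and B (node 0).
Reduce the network between node 2 (A) and node 0 (B) by series/parallel combination:
  Rp1 = R1 ‖ R3 (parallel, both between nodes 0 and 1) = 1/(1/620 + 1/22000) = 603 Ω
  Rs1 = R2 + Rp1 (series, joined only at node 1) = 6.2 + 603 = 609.2 Ω
  Rp2 = R4 ‖ Rs1 (parallel, both between nodes 0 and 2) = 1/(1/620 + 1/609.2) = 307.3 Ω
R_th = 307.3 Ω
I_n = V_th/R_th = 4.415/307.3 = 0.01437 A, and R_n = R_th = 307.3 Ω

Final answer: I_n = 0.01437 A, R_n = 307.3 Ω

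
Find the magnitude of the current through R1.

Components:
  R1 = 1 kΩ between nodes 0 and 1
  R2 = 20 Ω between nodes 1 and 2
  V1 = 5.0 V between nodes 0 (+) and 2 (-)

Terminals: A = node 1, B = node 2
Nodal analysis, taking node 2 as the 0 V reference.
Source V1 fixes V_0 = 5 V.
KCL at each unknown node (sum of currents leaving = 0; resistances in Ω):
  Node 1: (V_1 - 5)/1000 + (V_1 - 0)/20 = 0
Collecting terms: 0.051 × V_1 = 0.005  =>  V_1 = 0.09804 V
I_R1 = (V_0 - V_1)/R1 = (5 - 0.09804)/1000 = 0.004902 A
|I_R1| = 0.004902 A

Final answer: |I_R1| = 0.004902 A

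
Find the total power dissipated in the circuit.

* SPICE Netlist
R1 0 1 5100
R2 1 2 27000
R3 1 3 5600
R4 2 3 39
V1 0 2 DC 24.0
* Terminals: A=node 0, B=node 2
Nodal analysis, taking node 2 as the 0 V reference.
Source V1 fixes V_0 = 24 V.
KCL at each unknown node (sum of currents leaving = 0; resistances in Ω):
  Node 1: (V_1 - 24)/5100 + (V_1 - 0)/27000 + (V_1 - V_3)/5600 = 0
  Node 3: (V_3 - V_1)/5600 + (V_3 - 0)/39 = 0
Collecting terms (coefficients in siemens):
  0.0004117·V_1 - 0.0001786·V_3 = 0.004706
  0.02582·V_3 - 0.0001786·V_1 = 0
Determinant D = (0.0004117)(0.02582) - (-0.0001786)(-0.0001786) = 0.0000106
V_1 = [(0.004706)(0.02582) - (-0.0001786)(0)]/D = 11.47 V
V_3 = [(0.0004117)(0) - (0.004706)(-0.0001786)]/D = 0.07929 V
Power in each resistor, P = (ΔV)²/R:
  P_R1 = (24 - 11.47)²/5100 = 0.03081 W
  P_R2 = (11.47 - 0)²/27000 = 0.004868 W
  P_R3 = (11.47 - 0.07929)²/5600 = 0.02315 W
  P_R4 = (0 - 0.07929)²/39 = 0.0001612 W
P_total = P_R1 + P_R2 + P_R3 + P_R4 = 0.05899 W

Final answer: 0.05899 W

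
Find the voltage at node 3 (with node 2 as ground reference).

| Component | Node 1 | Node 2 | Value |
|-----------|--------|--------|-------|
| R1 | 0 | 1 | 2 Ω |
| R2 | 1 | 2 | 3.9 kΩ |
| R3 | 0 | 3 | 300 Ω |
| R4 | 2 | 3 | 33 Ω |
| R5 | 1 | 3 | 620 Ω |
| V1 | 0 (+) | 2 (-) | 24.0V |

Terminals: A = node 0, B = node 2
Nodal analysis, taking node 2 as the 0 V reference.
Source V1 fixes V_0 = 24 V.
KCL at each unknown node (sum of currents leaving = 0; resistances in Ω):
  Node 1: (V_1 - 24)/2 + (V_1 - 0)/3900 + (V_1 - V_3)/620 = 0
  Node 3: (V_3 - 24)/300 + (V_3 - 0)/33 + (V_3 - V_1)/620 = 0
Collecting terms (coefficients in siemens):
  0.5019·V_1 - 0.001613·V_3 = 12
  0.03525·V_3 - 0.001613·V_1 = 0.08
Determinant D = (0.5019)(0.03525) - (-0.001613)(-0.001613) = 0.01769
V_1 = [(12)(0.03525) - (-0.001613)(0.08)]/D = 23.92 V
V_3 = [(0.5019)(0.08) - (12)(-0.001613)]/D = 3.364 V
The requested potential is V_3 = 3.364 V.

Final answer: V_3 = 3.364 V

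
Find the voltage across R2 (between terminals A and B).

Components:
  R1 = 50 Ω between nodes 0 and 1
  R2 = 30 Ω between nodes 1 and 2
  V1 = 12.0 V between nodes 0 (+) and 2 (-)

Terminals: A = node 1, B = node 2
R1 and R2 are in series across V1 (node 0 → node 1 → node 2), and the output A–B is taken across R2, so this is a voltage divider.
Series current: I = V1/(R1 + R2) = 12/(50 + 30) = 12/80 = 0.15 A
V_R2 = I × R2 = V1 × R2/(R1 + R2) = 12 × 30/80 = 4.5 V

Final answer: 4.5 V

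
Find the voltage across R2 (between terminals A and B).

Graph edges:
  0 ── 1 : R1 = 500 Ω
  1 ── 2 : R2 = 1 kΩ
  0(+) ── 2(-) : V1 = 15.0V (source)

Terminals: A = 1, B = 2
R1 and R2 are in series across V1 (node 0 → node 1 → node 2), and the output A–B is taken across R2, so this is a voltage divider.
Series current: I = V1/(R1 + R2) = 15/(500 + 1000) = 15/1500 = 0.01 A
V_R2 = I × R2 = V1 × R2/(R1 + R2) = 15 × 1000/1500 = 10 V

Final answer: 10 V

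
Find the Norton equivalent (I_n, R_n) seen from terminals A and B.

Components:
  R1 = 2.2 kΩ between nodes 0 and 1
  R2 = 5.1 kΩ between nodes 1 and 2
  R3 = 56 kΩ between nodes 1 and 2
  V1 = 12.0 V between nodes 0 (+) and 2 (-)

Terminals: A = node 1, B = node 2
Find the Thévenin equivalent first; then I_n = V_th/R_th and R_n = R_th.
Step 1 — V_th is the open-circuit voltage V_A - V_B (nothing connected across the terminals).
Nodal analysis, taking node 2 as the 0 V reference.
Source V1 fixes V_0 = 12 V.
KCL at each unknown node (sum of currents leaving = 0; resistances in Ω):
  Node 1: (V_1 - 12)/2200 + (V_1 - 0)/5100 + (V_1 - 0)/56000 = 0
Collecting terms: 0.0006685 × V_1 = 0.005455  =>  V_1 = 8.16 V
V_th = V_1 - V_2 = 8.16 - 0 = 8.16 V
Step 2 — R_th: zero the source — replace V1 by a short circuit (node 2 merges into node 0) — and find the resistance seen between A (node 1) and B (node 0).
Reduce the network between node 1 (A) and node 0 (B) by series/parallel combination:
  Rp1 = R1 ‖ R2 ‖ R3 (parallel, all between nodes 0 and 1) = 1/(1/2200 + 1/5100 + 1/56000) = 1496 Ω
R_th = 1.496 kΩ
I_n = V_th/R_th = 8.16/1496 = 0.005455 A, and R_n = R_th = 1.496 kΩ

Final answer: I_n = 0.005455 A, R_n = 1.496 kΩ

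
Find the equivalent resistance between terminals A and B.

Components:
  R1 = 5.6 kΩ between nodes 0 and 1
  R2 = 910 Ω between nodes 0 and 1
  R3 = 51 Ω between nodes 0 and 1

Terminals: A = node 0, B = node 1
Reduce the network between node 0 (A) and node 1 (B) by series/parallel combination:
  Rp1 = R1 ‖ R2 ‖ R3 (parallel, all between nodes 0 and 1) = 1/(1/5600 + 1/910 + 1/51) = 47.88 Ω
R_eq = 47.88 Ω

Final answer: 47.88 Ω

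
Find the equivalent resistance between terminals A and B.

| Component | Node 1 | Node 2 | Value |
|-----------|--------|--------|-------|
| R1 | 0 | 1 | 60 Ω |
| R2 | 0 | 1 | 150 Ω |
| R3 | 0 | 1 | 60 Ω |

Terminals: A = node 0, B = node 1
Reduce the network between node 0 (A) and node 1 (B) by series/parallel combination:
  Rp1 = R1 ‖ R2 ‖ R3 (parallel, all between nodes 0 and 1) = 1/(1/60 + 1/150 + 1/60) = 25 Ω
R_eq = 25 Ω

Final answer: 25 Ω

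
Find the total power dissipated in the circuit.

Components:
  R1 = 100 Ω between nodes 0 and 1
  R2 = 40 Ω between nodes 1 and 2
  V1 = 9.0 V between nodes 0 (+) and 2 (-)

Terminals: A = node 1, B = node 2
Nodal analysis, taking node 2 as the 0 V reference.
Source V1 fixes V_0 = 9 V.
KCL at each unknown node (sum of currents leaving = 0; resistances in Ω):
  Node 1: (V_1 - 9)/100 + (V_1 - 0)/40 = 0
Collecting terms: 0.035 × V_1 = 0.09  =>  V_1 = 2.571 V
Power in each resistor, P = (ΔV)²/R:
  P_R1 = (9 - 2.571)²/100 = 0.4133 W
  P_R2 = (2.571 - 0)²/40 = 0.1653 W
P_total = P_R1 + P_R2 = 0.5786 W

Final answer: 0.5786 W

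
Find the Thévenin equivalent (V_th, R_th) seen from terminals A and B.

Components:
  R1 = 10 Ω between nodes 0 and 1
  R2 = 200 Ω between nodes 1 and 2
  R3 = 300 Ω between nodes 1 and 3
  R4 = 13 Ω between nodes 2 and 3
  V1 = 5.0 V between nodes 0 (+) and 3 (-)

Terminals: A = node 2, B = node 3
Step 1 — V_th is the open-circuit voltage V_A - V_B (nothing connected across the terminals).
Nodal analysis, taking node 3 as the 0 V reference.
Source V1 fixes V_0 = 5 V.
KCL at each unknown node (sum of currents leaving = 0; resistances in Ω):
  Node 1: (V_1 - 5)/10 + (V_1 - V_2)/200 + (V_1 - 0)/300 = 0
  Node 2: (V_2 - V_1)/200 + (V_2 - 0)/13 = 0
Collecting terms (coefficients in siemens):
  0.1083·V_1 - 0.005·V_2 = 0.5
  0.08192·V_2 - 0.005·V_1 = 0
Determinant D = (0.1083)(0.08192) - (-0.005)(-0.005) = 0.00885
V_1 = [(0.5)(0.08192) - (-0.005)(0)]/D = 4.628 V
V_2 = [(0.1083)(0) - (0.5)(-0.005)]/D = 0.2825 V
V_th = V_2 - V_3 = 0.2825 - 0 = 0.2825 V
Step 2 — R_th: zero the source — replace V1 by a short circuit (node 3 merges into node 0) — and find the resistance seen between A (node 2) and B (node 0).
Reduce the network between node 2 (A) and node 0 (B) by series/parallel combination:
  Rp1 = R1 ‖ R3 (parallel, both between nodes 0 and 1) = 1/(1/10 + 1/300) = 9.677 Ω
  Rs1 = R2 + Rp1 (series, joined only at node 1) = 200 + 9.677 = 209.7 Ω
  Rp2 = R4 ‖ Rs1 (parallel, both between nodes 0 and 2) = 1/(1/13 + 1/209.7) = 12.24 Ω
R_th = 12.24 Ω

Final answer: V_th = 0.2825 V, R_th = 12.24 Ω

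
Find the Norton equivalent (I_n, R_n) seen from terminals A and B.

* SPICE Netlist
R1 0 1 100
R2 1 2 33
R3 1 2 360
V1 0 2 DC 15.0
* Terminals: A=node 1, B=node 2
Find the Thévenin equivalent first; then I_n = V_th/R_th and R_n = R_th.
Step 1 — V_th is the open-circuit voltage V_A - V_B (nothing connected across the terminals).
Nodal analysis, taking node 2 as the 0 V reference.
Source V1 fixes V_0 = 15 V.
KCL at each unknown node (sum of currents leaving = 0; resistances in Ω):
  Node 1: (V_1 - 15)/100 + (V_1 - 0)/33 + (V_1 - 0)/360 = 0
Collecting terms: 0.04308 × V_1 = 0.15  =>  V_1 = 3.482 V
V_th = V_1 - V_2 = 3.482 - 0 = 3.482 V
Step 2 — R_th: zero the source — replace V1 by a short circuit (node 2 merges into node 0) — and find the resistance seen between A (node 1) and B (node 0).
Reduce the network between node 1 (A) and node 0 (B) by series/parallel combination:
  Rp1 = R1 ‖ R2 ‖ R3 (parallel, all between nodes 0 and 1) = 1/(1/100 + 1/33 + 1/360) = 23.21 Ω
R_th = 23.21 Ω
I_n = V_th/R_th = 3.482/23.21 = 0.15 A, and R_n = R_th = 23.21 Ω

Final answer: I_n = 0.15 A, R_n = 23.21 Ω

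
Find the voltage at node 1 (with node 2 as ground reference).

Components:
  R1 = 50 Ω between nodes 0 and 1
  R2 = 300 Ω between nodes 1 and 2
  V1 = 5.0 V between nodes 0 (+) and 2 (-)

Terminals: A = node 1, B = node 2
Nodal analysis, taking node 2 as the 0 V reference.
Source V1 fixes V_0 = 5 V.
KCL at each unknown node (sum of currents leaving = 0; resistances in Ω):
  Node 1: (V_1 - 5)/50 + (V_1 - 0)/300 = 0
Collecting terms: 0.02333 × V_1 = 0.1  =>  V_1 = 4.286 V
The requested potential is V_1 = 4.286 V.

Final answer: V_1 = 4.286 V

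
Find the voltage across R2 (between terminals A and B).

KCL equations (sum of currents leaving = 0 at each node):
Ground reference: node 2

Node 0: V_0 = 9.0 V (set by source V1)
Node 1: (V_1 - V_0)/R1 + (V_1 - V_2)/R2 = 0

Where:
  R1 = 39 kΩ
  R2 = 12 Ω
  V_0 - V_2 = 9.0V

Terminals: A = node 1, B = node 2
R1 and R2 are in series across V1 (node 0 → node 1 → node 2), and the output A–B is taken across R2, so this is a voltage divider.
Series current: I = V1/(R1 + R2) = 9/(39000 + 12) = 9/39010 = 0.0002307 A
V_R2 = I × R2 = V1 × R2/(R1 + R2) = 9 × 12/39010 = 0.002768 V

Final answer: 0.002768 V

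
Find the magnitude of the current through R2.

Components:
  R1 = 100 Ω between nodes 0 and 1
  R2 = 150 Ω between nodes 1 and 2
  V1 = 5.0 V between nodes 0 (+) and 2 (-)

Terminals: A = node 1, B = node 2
Nodal analysis, taking node 2 as the 0 V reference.
Source V1 fixes V_0 = 5 V.
KCL at each unknown node (sum of currents leaving = 0; resistances in Ω):
  Node 1: (V_1 - 5)/100 + (V_1 - 0)/150 = 0
Collecting terms: 0.01667 × V_1 = 0.05  =>  V_1 = 3 V
I_R2 = (V_1 - V_2)/R2 = (3 - 0)/150 = 0.02 A
|I_R2| = 0.02 A

Final answer: |I_R2| = 0.02 A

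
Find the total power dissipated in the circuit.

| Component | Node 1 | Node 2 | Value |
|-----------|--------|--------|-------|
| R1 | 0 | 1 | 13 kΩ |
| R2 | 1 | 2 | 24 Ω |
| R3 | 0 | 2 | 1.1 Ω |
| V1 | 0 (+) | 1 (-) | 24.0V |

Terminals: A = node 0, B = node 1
Nodal analysis, taking node 1 as the 0 V reference.
Source V1 fixes V_0 = 24 V.
KCL at each unknown node (sum of currents leaving = 0; resistances in Ω):
  Node 2: (V_2 - 0)/24 + (V_2 - 24)/1.1 = 0
Collecting terms: 0.9508 × V_2 = 21.82  =>  V_2 = 22.95 V
Power in each resistor, P = (ΔV)²/R:
  P_R1 = (24 - 0)²/13000 = 0.04431 W
  P_R2 = (0 - 22.95)²/24 = 21.94 W
  P_R3 = (24 - 22.95)²/1.1 = 1.006 W
P_total = P_R1 + P_R2 + P_R3 = 22.99 W

Final answer: 22.99 W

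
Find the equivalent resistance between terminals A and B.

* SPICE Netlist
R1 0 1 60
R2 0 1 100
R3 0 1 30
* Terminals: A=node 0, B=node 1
Reduce the network between node 0 (A) and node 1 (B) by series/parallel combination:
  Rp1 = R1 ‖ R2 ‖ R3 (parallel, all between nodes 0 and 1) = 1/(1/60 + 1/100 + 1/30) = 16.67 Ω
R_eq = 16.67 Ω

Final answer: 16.67 Ω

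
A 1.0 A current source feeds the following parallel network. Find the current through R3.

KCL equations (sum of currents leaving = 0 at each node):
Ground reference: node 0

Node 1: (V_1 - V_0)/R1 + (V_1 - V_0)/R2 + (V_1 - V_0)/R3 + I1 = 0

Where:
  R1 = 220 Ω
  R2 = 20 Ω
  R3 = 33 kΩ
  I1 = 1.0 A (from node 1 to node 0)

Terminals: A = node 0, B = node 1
All resistors sit directly between nodes 0 and 1, so they are in parallel and share one voltage V; the full source current 1 A splits among them.
1/R_par = 1/220 + 1/20 + 1/33000 = 0.05458 S  =>  R_par = 18.32 Ω
V = I × R_par = 1 × 18.32 = 18.32 V
I_R3 = V/R3 = 18.32/33000 = 0.0005552 A

Final answer: 0.0005552 A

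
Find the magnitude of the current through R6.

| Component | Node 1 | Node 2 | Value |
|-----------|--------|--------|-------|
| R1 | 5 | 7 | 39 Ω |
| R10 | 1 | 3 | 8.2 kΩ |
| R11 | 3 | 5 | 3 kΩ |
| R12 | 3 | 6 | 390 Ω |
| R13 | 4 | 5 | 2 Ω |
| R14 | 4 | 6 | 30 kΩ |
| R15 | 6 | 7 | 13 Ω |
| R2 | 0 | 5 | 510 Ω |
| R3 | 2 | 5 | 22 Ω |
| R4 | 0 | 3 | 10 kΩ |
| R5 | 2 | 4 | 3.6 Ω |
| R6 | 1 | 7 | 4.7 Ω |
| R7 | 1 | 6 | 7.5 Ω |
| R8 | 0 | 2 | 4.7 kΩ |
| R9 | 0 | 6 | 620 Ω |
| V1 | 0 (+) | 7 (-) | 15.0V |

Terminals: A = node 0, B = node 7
Nodal analysis, taking node 7 as the 0 V reference.
Source V1 fixes V_0 = 15 V.
KCL at each unknown node (sum of currents leaving = 0; resistances in Ω):
  Node 1: (V_1 - 0)/4.7 + (V_1 - V_6)/7.5 + (V_1 - V_3)/8200 = 0
  Node 2: (V_2 - V_5)/22 + (V_2 - V_4)/3.6 + (V_2 - 15)/4700 = 0
  Node 3: (V_3 - 15)/10000 + (V_3 - V_1)/8200 + (V_3 - V_5)/3000 + (V_3 - V_6)/390 = 0
  Node 4: (V_4 - V_2)/3.6 + (V_4 - V_5)/2 + (V_4 - V_6)/30000 = 0
  Node 5: (V_5 - 0)/39 + (V_5 - 15)/510 + (V_5 - V_2)/22 + (V_5 - V_3)/3000 + (V_5 - V_4)/2 = 0
  Node 6: (V_6 - V_1)/7.5 + (V_6 - 15)/620 + (V_6 - V_3)/390 + (V_6 - V_4)/30000 + (V_6 - 0)/13 = 0
Collecting terms (coefficients in siemens):
  0.3462·V_1 - 0.000122·V_3 - 0.1333·V_6 = 0
  0.3234·V_2 - 0.2778·V_4 - 0.04545·V_5 = 0.003191
  0.003119·V_3 - 0.000122·V_1 - 0.0003333·V_5 - 0.002564·V_6 = 0.0015
  0.7778·V_4 - 0.2778·V_2 - 0.5·V_5 - 0.00003333·V_6 = 0
  0.5734·V_5 - 0.04545·V_2 - 0.0003333·V_3 - 0.5·V_4 = 0.02941
  0.2145·V_6 - 0.1333·V_1 - 0.002564·V_3 - 0.00003333·V_4 = 0.02419
Solving these 6 simultaneous equations (Gaussian elimination) gives:
  V_1 = 0.06203 V, V_2 = 1.179 V, V_3 = 0.7397 V, V_4 = 1.17 V
  V_5 = 1.166 V, V_6 = 0.1604 V
I_R6 = (V_1 - V_7)/R6 = (0.06203 - 0)/4.7 = 0.0132 A
|I_R6| = 0.0132 A

Final answer: |I_R6| = 0.0132 A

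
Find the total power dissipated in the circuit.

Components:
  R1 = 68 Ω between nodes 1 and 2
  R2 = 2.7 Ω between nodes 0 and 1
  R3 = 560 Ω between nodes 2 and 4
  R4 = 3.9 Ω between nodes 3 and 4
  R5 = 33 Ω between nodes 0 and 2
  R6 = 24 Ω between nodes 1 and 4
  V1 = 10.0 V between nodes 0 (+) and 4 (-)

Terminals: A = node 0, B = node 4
Nodal analysis, taking node 4 as the 0 V reference.
Source V1 fixes V_0 = 10 V.
KCL at each unknown node (sum of currents leaving = 0; resistances in Ω):
  Node 1: (V_1 - V_2)/68 + (V_1 - 10)/2.7 + (V_1 - 0)/24 = 0
  Node 2: (V_2 - V_1)/68 + (V_2 - 0)/560 + (V_2 - 10)/33 = 0
  Node 3: (V_3 - 0)/3.9 = 0
Collecting terms (coefficients in siemens):
  0.4267·V_1 - 0.01471·V_2 = 3.704
  0.04679·V_2 - 0.01471·V_1 = 0.303
  0.2564·V_3 = 0
Solving these 3 simultaneous equations (Gaussian elimination) gives:
  V_1 = 9 V, V_2 = 9.304 V, V_3 = 0 V
Power in each resistor, P = (ΔV)²/R:
  P_R1 = (9 - 9.304)²/68 = 0.001362 W
  P_R2 = (10 - 9)²/2.7 = 0.3706 W
  P_R3 = (9.304 - 0)²/560 = 0.1546 W
  P_R4 = (0 - 0)²/3.9 = 0 W
  P_R5 = (10 - 9.304)²/33 = 0.01468 W
  P_R6 = (9 - 0)²/24 = 3.375 W
P_total = P_R1 + P_R2 + P_R3 + P_R4 + P_R5 + P_R6 = 3.916 W

Final answer: 3.916 W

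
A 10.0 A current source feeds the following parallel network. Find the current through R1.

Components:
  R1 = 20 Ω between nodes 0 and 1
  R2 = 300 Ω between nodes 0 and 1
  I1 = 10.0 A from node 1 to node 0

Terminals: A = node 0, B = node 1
All resistors sit directly between nodes 0 and 1, so they are in parallel and share one voltage V; the full source current 10 A splits among them.
1/R_par = 1/20 + 1/300 = 0.05333 S  =>  R_par = 18.75 Ω
V = I × R_par = 10 × 18.75 = 187.5 V
I_R1 = V/R1 = 187.5/20 = 9.375 A

Final answer: 9.375 A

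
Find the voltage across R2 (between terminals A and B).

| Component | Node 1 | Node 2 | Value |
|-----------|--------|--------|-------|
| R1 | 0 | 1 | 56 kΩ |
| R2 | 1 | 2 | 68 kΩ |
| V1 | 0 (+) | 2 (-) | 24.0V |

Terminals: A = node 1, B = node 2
R1 and R2 are in series across V1 (node 0 → node 1 → node 2), and the output A–B is taken across R2, so this is a voltage divider.
Series current: I = V1/(R1 + R2) = 24/(56000 + 68000) = 24/124000 = 0.0001935 A
V_R2 = I × R2 = V1 × R2/(R1 + R2) = 24 × 68000/124000 = 13.16 V

Final answer: 13.16 V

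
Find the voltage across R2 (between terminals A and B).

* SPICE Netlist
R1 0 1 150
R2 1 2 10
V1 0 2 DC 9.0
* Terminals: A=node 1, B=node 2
R1 and R2 are in series across V1 (node 0 → node 1 → node 2), and the output A–B is taken across R2, so this is a voltage divider.
Series current: I = V1/(R1 + R2) = 9/(150 + 10) = 9/160 = 0.05625 A
V_R2 = I × R2 = V1 × R2/(R1 + R2) = 9 × 10/160 = 0.5625 V

Final answer: 0.5625 V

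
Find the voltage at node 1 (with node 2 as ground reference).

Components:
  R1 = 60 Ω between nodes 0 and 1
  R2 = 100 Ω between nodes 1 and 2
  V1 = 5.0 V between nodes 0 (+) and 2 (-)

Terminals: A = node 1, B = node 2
Nodal analysis, taking node 2 as the 0 V reference.
Source V1 fixes V_0 = 5 V.
KCL at each unknown node (sum of currents leaving = 0; resistances in Ω):
  Node 1: (V_1 - 5)/60 + (V_1 - 0)/100 = 0
Collecting terms: 0.02667 × V_1 = 0.08333  =>  V_1 = 3.125 V
The requested potential is V_1 = 3.125 V.

Final answer: V_1 = 3.125 V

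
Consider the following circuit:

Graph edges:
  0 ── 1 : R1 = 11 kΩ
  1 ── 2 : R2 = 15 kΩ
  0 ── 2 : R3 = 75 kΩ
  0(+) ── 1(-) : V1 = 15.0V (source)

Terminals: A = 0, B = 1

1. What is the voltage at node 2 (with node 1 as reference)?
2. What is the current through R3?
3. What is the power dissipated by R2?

Nodal analysis, taking node 1 as the 0 V reference.
Source V1 fixes V_0 = 15 V.
KCL at each unknown node (sum of currents leaving = 0; resistances in Ω):
  Node 2: (V_2 - 0)/15000 + (V_2 - 15)/75000 = 0
Collecting terms: 0.00008 × V_2 = 0.0002  =>  V_2 = 2.5 V
Part 1:
  Read off the nodal solution: V_2 = 2.5 V
Part 2:
  I_R3 = (V_0 - V_2)/R3 = (15 - 2.5)/75000 = 0.0001667 A
  Magnitude: I_R3 = 0.0001667 A
Part 3:
  I_R2 = (V_1 - V_2)/R2 = (0 - 2.5)/15000 = -0.0001667 A
  P_R2 = I_R2² × R2 = (-0.0001667)² × 15000 = 0.0004167 W

Final answers:
1. V_2 = 2.5 V
2. I_R3 = 0.0001667 A
3. P_R2 = 0.0004167 W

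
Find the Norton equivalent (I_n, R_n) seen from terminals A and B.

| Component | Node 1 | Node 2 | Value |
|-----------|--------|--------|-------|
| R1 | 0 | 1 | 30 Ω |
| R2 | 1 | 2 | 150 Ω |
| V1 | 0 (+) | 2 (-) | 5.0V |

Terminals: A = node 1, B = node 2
Find the Thévenin equivalent first; then I_n = V_th/R_th and R_n = R_th.
Step 1 — V_th is the open-circuit voltage V_A - V_B (nothing connected across the terminals).
Nodal analysis, taking node 2 as the 0 V reference.
Source V1 fixes V_0 = 5 V.
KCL at each unknown node (sum of currents leaving = 0; resistances in Ω):
  Node 1: (V_1 - 5)/30 + (V_1 - 0)/150 = 0
Collecting terms: 0.04 × V_1 = 0.1667  =>  V_1 = 4.167 V
V_th = V_1 - V_2 = 4.167 - 0 = 4.167 V
Step 2 — R_th: zero the source — replace V1 by a short circuit (node 2 merges into node 0) — and find the resistance seen between A (node 1) and B (node 0).
Reduce the network between node 1 (A) and node 0 (B) by series/parallel combination:
  Rp1 = R1 ‖ R2 (parallel, both between nodes 0 and 1) = 1/(1/30 + 1/150) = 25 Ω
R_th = 25 Ω
I_n = V_th/R_th = 4.167/25 = 0.1667 A, and R_n = R_th = 25 Ω

Final answer: I_n = 0.1667 A, R_n = 25 Ω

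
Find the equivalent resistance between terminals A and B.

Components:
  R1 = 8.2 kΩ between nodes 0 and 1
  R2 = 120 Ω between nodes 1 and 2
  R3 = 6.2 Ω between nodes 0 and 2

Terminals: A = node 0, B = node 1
Reduce the network between node 0 (A) and node 1 (B) by series/parallel combination:
  Rs1 = R3 + R2 (series, joined only at node 2) = 6.2 + 120 = 126.2 Ω
  Rp1 = R1 ‖ Rs1 (parallel, both between nodes 0 and 1) = 1/(1/8200 + 1/126.2) = 124.3 Ω
R_eq = 124.3 Ω

Final answer: 124.3 Ω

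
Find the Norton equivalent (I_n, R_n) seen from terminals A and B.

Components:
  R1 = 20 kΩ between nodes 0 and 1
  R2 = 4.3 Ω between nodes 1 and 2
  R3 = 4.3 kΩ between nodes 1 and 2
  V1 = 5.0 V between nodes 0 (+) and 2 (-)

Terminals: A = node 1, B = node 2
Find the Thévenin equivalent first; then I_n = V_th/R_th and R_n = R_th.
Step 1 — V_th is the open-circuit voltage V_A - V_B (nothing connected across the terminals).
Nodal analysis, taking node 2 as the 0 V reference.
Source V1 fixes V_0 = 5 V.
KCL at each unknown node (sum of currents leaving = 0; resistances in Ω):
  Node 1: (V_1 - 5)/20000 + (V_1 - 0)/4.3 + (V_1 - 0)/4300 = 0
Collecting terms: 0.2328 × V_1 = 0.00025  =>  V_1 = 0.001074 V
V_th = V_1 - V_2 = 0.001074 - 0 = 0.001074 V
Step 2 — R_th: zero the source — replace V1 by a short circuit (node 2 merges into node 0) — and find the resistance seen between A (node 1) and B (node 0).
Reduce the network between node 1 (A) and node 0 (B) by series/parallel combination:
  Rp1 = R1 ‖ R2 ‖ R3 (parallel, all between nodes 0 and 1) = 1/(1/20000 + 1/4.3 + 1/4300) = 4.295 Ω
R_th = 4.295 Ω
I_n = V_th/R_th = 0.001074/4.295 = 0.00025 A, and R_n = R_th = 4.295 Ω

Final answer: I_n = 0.00025 A, R_n = 4.295 Ω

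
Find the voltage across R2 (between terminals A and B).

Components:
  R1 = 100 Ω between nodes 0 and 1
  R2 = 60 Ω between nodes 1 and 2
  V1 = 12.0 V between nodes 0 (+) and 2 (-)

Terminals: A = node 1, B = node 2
R1 and R2 are in series across V1 (node 0 → node 1 → node 2), and the output A–B is taken across R2, so this is a voltage divider.
Series current: I = V1/(R1 + R2) = 12/(100 + 60) = 12/160 = 0.075 A
V_R2 = I × R2 = V1 × R2/(R1 + R2) = 12 × 60/160 = 4.5 V

Final answer: 4.5 V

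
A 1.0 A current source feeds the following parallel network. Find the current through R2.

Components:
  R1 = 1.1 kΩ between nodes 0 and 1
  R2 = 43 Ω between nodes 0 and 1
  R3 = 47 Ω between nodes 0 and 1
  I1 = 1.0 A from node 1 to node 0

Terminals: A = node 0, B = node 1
All resistors sit directly between nodes 0 and 1, so they are in parallel and share one voltage V; the full source current 1 A splits among them.
1/R_par = 1/1100 + 1/43 + 1/47 = 0.04544 S  =>  R_par = 22.01 Ω
V = I × R_par = 1 × 22.01 = 22.01 V
I_R2 = V/R2 = 22.01/43 = 0.5118 A

Final answer: 0.5118 A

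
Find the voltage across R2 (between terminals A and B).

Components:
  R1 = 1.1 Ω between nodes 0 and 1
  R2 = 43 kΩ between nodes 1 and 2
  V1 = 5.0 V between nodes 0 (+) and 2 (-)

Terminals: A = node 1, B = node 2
R1 and R2 are in series across V1 (node 0 → node 1 → node 2), and the output A–B is taken across R2, so this is a voltage divider.
Series current: I = V1/(R1 + R2) = 5/(1.1 + 43000) = 5/43000 = 0.0001163 A
V_R2 = I × R2 = V1 × R2/(R1 + R2) = 5 × 43000/43000 = 5 V

Final answer: 5 V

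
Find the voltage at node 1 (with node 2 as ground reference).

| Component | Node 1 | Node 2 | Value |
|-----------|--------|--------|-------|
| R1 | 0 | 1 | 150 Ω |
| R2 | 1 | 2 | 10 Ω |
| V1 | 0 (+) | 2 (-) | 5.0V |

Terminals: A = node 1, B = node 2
Nodal analysis, taking node 2 as the 0 V reference.
Source V1 fixes V_0 = 5 V.
KCL at each unknown node (sum of currents leaving = 0; resistances in Ω):
  Node 1: (V_1 - 5)/150 + (V_1 - 0)/10 = 0
Collecting terms: 0.1067 × V_1 = 0.03333  =>  V_1 = 0.3125 V
The requested potential is V_1 = 0.3125 V.

Final answer: V_1 = 0.3125 V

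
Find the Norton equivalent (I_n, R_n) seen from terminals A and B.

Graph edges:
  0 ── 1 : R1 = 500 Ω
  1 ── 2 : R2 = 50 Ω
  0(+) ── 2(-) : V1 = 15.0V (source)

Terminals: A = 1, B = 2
Find the Thévenin equivalent first; then I_n = V_th/R_th and R_n = R_th.
Step 1 — V_th is the open-circuit voltage V_A - V_B (nothing connected across the terminals).
Nodal analysis, taking node 2 as the 0 V reference.
Source V1 fixes V_0 = 15 V.
KCL at each unknown node (sum of currents leaving = 0; resistances in Ω):
  Node 1: (V_1 - 15)/500 + (V_1 - 0)/50 = 0
Collecting terms: 0.022 × V_1 = 0.03  =>  V_1 = 1.364 V
V_th = V_1 - V_2 = 1.364 - 0 = 1.364 V
Step 2 — R_th: zero the source — replace V1 by a short circuit (node 2 merges into node 0) — and find the resistance seen between A (node 1) and B (node 0).
Reduce the network between node 1 (A) and node 0 (B) by series/parallel combination:
  Rp1 = R1 ‖ R2 (parallel, both between nodes 0 and 1) = 1/(1/500 + 1/50) = 45.45 Ω
R_th = 45.45 Ω
I_n = V_th/R_th = 1.364/45.45 = 0.03 A, and R_n = R_th = 45.45 Ω

Final answer: I_n = 0.03 A, R_n = 45.45 Ω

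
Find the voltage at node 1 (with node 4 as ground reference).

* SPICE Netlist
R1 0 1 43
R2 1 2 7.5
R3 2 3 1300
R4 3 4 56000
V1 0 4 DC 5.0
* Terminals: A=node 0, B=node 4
Nodal analysis, taking node 4 as the 0 V reference.
Source V1 fixes V_0 = 5 V.
KCL at each unknown node (sum of currents leaving = 0; resistances in Ω):
  Node 1: (V_1 - 5)/43 + (V_1 - V_2)/7.5 = 0
  Node 2: (V_2 - V_1)/7.5 + (V_2 - V_3)/1300 = 0
  Node 3: (V_3 - V_2)/1300 + (V_3 - 0)/56000 = 0
Collecting terms (coefficients in siemens):
  0.1566·V_1 - 0.1333·V_2 = 0.1163
  0.1341·V_2 - 0.1333·V_1 - 0.0007692·V_3 = 0
  0.0007871·V_3 - 0.0007692·V_2 = 0
Solving these 3 simultaneous equations (Gaussian elimination) gives:
  V_1 = 4.996 V, V_2 = 4.996 V, V_3 = 4.882 V
The requested potential is V_1 = 4.996 V.

Final answer: V_1 = 4.996 V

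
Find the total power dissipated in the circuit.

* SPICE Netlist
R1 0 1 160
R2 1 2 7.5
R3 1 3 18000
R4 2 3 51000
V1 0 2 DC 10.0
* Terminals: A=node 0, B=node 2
Nodal analysis, taking node 2 as the 0 V reference.
Source V1 fixes V_0 = 10 V.
KCL at each unknown node (sum of currents leaving = 0; resistances in Ω):
  Node 1: (V_1 - 10)/160 + (V_1 - 0)/7.5 + (V_1 - V_3)/18000 = 0
  Node 3: (V_3 - V_1)/18000 + (V_3 - 0)/51000 = 0
Collecting terms (coefficients in siemens):
  0.1396·V_1 - 0.00005556·V_3 = 0.0625
  0.00007516·V_3 - 0.00005556·V_1 = 0
Determinant D = (0.1396)(0.00007516) - (-0.00005556)(-0.00005556) = 0.00001049
V_1 = [(0.0625)(0.00007516) - (-0.00005556)(0)]/D = 0.4477 V
V_3 = [(0.1396)(0) - (0.0625)(-0.00005556)]/D = 0.3309 V
Power in each resistor, P = (ΔV)²/R:
  P_R1 = (10 - 0.4477)²/160 = 0.5703 W
  P_R2 = (0.4477 - 0)²/7.5 = 0.02673 W
  P_R3 = (0.4477 - 0.3309)²/18000 = 0.0000007578 W
  P_R4 = (0 - 0.3309)²/51000 = 0.000002147 W
P_total = P_R1 + P_R2 + P_R3 + P_R4 = 0.597 W

Final answer: 0.597 W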